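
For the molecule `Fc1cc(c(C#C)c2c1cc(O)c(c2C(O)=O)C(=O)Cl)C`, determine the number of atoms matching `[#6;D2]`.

3

The query [#6;D2] means: any carbon bonded to exactly two heavy atoms.
Check the 21 heavy atoms by environment: 8× c (aromatic, D3) → no; 2× c (aromatic, D2) → match; 2× C (D1) → no; 4× O (D1) → no; 1× C (D2) → match; 2× C (D3) → no; 1× Cl (D1) → no; 1× F (D1) → no.
Summing the matching environments: 2 + 1 = 3 matching atoms.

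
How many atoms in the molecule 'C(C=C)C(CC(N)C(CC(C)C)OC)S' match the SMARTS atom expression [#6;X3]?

The query [#6;X3] means: any carbon (aromatic or not) with three total connections.
Check the 15 heavy atoms by environment: 10× C (X4) → no; 1× S (X2) → no; 1× O (X2) → no; 2× C (X3) → match; 1× N (X3) → no.
That gives 2 matching atoms.

2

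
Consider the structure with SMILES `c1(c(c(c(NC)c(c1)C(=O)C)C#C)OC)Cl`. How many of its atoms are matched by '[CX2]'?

The query [CX2] means: C with X2: aliphatic carbon with exactly 2 total connections.
Check the 16 heavy atoms by environment: 6× c (aromatic, X3) → no; 1× Cl (X1) → no; 1× N (X3) → no; 3× C (X4) → no; 2× C (X2) → match; 1× C (X3) → no; 1× O (X1) → no; 1× O (X2) → no.
That gives 2 matching atoms.

2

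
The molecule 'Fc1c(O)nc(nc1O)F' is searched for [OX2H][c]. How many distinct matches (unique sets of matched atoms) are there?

[OX2H][c] is the SMARTS for a phenol: a hydroxyl oxygen attached to an aromatic carbon.
The molecule carries 2 separate instances of a hydroxyl group (-OH) meeting every constraint; each maps to a distinct set of atoms, giving 2 matches.

2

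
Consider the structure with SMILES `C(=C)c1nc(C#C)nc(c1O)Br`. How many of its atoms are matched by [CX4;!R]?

0

The query [CX4;!R] means: aliphatic carbon with four total connections, not in a ring.
Check the 12 heavy atoms by environment: 2× n (aromatic, X2, in 6-ring) → no; 4× c (aromatic, X3, in 6-ring) → no; 1× Br (X1, acyclic) → no; 2× C (X2, acyclic) → no; 1× O (X2, acyclic) → no; 2× C (X3, acyclic) → no.
No environment satisfies the query, so 0 matching atoms.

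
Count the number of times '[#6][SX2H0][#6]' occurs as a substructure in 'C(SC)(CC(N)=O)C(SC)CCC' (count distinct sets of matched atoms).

[#6][SX2H0][#6] is the SMARTS for a thioether: an aliphatic sulfur bridging two carbons with no H on the sulfur.
The molecule carries 2 separate instances of a methylthio ether (-SCH3) meeting every constraint; each maps to a distinct set of atoms, giving 2 matches.

2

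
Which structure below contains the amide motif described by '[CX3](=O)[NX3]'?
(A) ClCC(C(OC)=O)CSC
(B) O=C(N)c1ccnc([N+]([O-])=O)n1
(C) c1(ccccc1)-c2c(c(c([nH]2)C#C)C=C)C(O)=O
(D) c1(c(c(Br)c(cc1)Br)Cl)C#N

B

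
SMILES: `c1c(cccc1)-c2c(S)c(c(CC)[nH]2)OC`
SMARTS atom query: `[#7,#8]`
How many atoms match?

The query [#7,#8] means: nitrogen or oxygen (comma = OR).
Check the 16 heavy atoms by environment: 1× n (aromatic) → match; 10× c (aromatic) → no; 1× O → match; 3× C → no; 1× S → no.
Summing the matching environments: 1 + 1 = 2 matching atoms.

2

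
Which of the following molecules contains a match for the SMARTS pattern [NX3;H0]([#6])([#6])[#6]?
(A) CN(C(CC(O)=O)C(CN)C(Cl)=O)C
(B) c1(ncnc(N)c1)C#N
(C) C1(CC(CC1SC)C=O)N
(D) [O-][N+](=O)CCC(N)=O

[NX3;H0]([#6])([#6])[#6] describes a trivalent nitrogen with no H, bonded to three carbons (a tertiary amine).
(A) contains a dimethylamino group (-N(CH3)2), which satisfies every atom and bond constraint.
(B) has a primary amino group (-NH2) but the nitrogen has H2, not H0 with three carbons.
(C) has a primary amino group (-NH2) but the nitrogen has H2, not H0 with three carbons.
(D) has a primary amide (-C(=O)NH2) but the amide nitrogen has H2 and only one carbon neighbour.
So the answer is (A).

A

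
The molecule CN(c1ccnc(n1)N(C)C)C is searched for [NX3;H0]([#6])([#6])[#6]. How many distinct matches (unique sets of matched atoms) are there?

2

[NX3;H0]([#6])([#6])[#6] is the SMARTS for a tertiary amine: a trivalent nitrogen with no H, bonded to three carbons.
The molecule carries 2 separate instances of a dimethylamino group (-N(CH3)2) meeting every constraint; each maps to a distinct set of atoms, giving 2 matches.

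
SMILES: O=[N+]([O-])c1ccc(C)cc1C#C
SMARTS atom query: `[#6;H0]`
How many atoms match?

4

Check the 12 heavy atoms by environment: 3× c (aromatic, H0) → match; 3× c (aromatic, H1) → no; 1× C (H3) → no; 1× C (H0) → match; 1× C (H1) → no; 1× N (charge +1, H0) → no; 1× O (charge -1, H0) → no; 1× O (H0) → no.
Summing the matching environments: 3 + 1 = 4 matching atoms.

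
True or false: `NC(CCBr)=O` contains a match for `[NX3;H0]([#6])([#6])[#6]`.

False

The pattern [NX3;H0]([#6])([#6])[#6] describes a trivalent nitrogen with no H, bonded to three carbons — a tertiary amine.
The closest candidate here is a primary amide (-C(=O)NH2), but the amide nitrogen has H2 and only one carbon neighbour. No other fragment satisfies the full query, so there is no match.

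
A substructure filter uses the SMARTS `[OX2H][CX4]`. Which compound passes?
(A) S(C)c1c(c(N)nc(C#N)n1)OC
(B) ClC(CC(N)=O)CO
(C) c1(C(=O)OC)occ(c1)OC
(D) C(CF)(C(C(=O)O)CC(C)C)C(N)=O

B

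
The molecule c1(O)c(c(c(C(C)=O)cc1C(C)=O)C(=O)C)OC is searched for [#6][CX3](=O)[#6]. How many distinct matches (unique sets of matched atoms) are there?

3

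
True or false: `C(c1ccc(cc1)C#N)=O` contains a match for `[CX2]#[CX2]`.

The pattern [CX2]#[CX2] describes a carbon-carbon triple bond — an alkyne.
The closest candidate here is a nitrile (-C#N), but the triple bond is C#N, not C#C. No other fragment satisfies the full query, so there is no match.

False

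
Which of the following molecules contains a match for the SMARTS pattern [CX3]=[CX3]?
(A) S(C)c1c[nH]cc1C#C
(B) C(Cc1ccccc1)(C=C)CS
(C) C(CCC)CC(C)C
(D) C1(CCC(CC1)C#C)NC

B

[CX3]=[CX3] describes a non-aromatic C=C double bond between two sp2 carbons (an alkene).
(A) has an ethynyl group (-C#CH) but the C-C bond is a triple bond, not a double bond.
(B) contains a vinyl group (-CH=CH2), which satisfies every atom and bond constraint.
(C) has an ethyl group (-CH2CH3) but its C-C bond is a single bond between CX4 carbons, not CX3=CX3.
(D) has an ethynyl group (-C#CH) but the C-C bond is a triple bond, not a double bond.
So the answer is (B).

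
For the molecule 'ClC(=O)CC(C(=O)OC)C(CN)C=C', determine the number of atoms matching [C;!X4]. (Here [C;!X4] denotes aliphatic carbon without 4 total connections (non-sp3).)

4

The query [C;!X4] means: aliphatic carbon that does not have four total connections.
Check the 14 heavy atoms by environment: 5× C (X4) → no; 4× C (X3) → match; 2× O (X1) → no; 1× Cl (X1) → no; 1× N (X3) → no; 1× O (X2) → no.
That gives 4 matching atoms.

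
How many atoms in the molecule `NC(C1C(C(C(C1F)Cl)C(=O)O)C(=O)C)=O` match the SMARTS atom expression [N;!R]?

The query [N;!R] means: aliphatic nitrogen not in a ring.
Check the 16 heavy atoms by environment: 5× C (in 5-ring) → no; 1× F (acyclic) → no; 4× C (acyclic) → no; 4× O (acyclic) → no; 1× Cl (acyclic) → no; 1× N (acyclic) → match.
That gives 1 matching atom.

1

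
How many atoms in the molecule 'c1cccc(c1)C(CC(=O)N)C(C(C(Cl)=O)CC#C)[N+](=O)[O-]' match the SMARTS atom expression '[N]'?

2

The query [N] means: uppercase N matches aliphatic (non-aromatic) nitrogen only.
Check the 22 heavy atoms by environment: 9× C → no; 6× c (aromatic) → no; 3× O → no; 1× Cl → no; 1× N (charge +1) → match; 1× O (charge -1) → no; 1× N → match.
Summing the matching environments: 1 + 1 = 2 matching atoms.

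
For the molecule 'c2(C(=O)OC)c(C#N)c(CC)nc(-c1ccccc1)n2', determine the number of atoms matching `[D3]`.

6

Check the 20 heavy atoms by environment: 2× n (aromatic, D2) → no; 5× c (aromatic, D3) → match; 2× C (D2) → no; 1× N (D1) → no; 5× c (aromatic, D2) → no; 1× C (D3) → match; 1× O (D1) → no; 1× O (D2) → no; 2× C (D1) → no.
Summing the matching environments: 5 + 1 = 6 matching atoms.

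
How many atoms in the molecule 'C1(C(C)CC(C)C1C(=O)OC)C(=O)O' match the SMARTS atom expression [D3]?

The query [D3] means: atom with exactly three heavy-atom neighbours.
Check the 14 heavy atoms by environment: 6× C (D3) → match; 1× C (D2) → no; 3× C (D1) → no; 3× O (D1) → no; 1× O (D2) → no.
That gives 6 matching atoms.

6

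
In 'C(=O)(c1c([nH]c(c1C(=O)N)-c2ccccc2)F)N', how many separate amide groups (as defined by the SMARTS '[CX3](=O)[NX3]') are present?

[CX3](=O)[NX3] is the SMARTS for an amide: a carbonyl carbon bonded to a trivalent nitrogen.
The molecule carries 2 separate instances of a primary amide (-C(=O)NH2) meeting every constraint; each maps to a distinct set of atoms, giving 2 matches.

2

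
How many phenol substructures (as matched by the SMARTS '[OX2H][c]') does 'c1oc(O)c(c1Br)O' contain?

[OX2H][c] is the SMARTS for a phenol: a hydroxyl oxygen attached to an aromatic carbon.
The molecule carries 2 separate instances of a hydroxyl group (-OH) meeting every constraint; each maps to a distinct set of atoms, giving 2 matches.

2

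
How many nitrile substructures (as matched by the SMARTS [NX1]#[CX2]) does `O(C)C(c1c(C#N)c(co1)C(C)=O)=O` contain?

[NX1]#[CX2] is the SMARTS for a nitrile: a nitrogen triple-bonded to a two-connected carbon.
Exactly one fragment in the molecule meets all constraints, giving 1 match.

1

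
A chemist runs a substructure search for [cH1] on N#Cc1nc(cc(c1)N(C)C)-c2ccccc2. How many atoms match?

7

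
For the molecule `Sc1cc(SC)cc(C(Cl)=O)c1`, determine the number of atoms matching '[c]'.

The query [c] means: lowercase c matches aromatic carbon only.
Check the 12 heavy atoms by environment: 6× c (aromatic) → match; 2× S → no; 2× C → no; 1× O → no; 1× Cl → no.
That gives 6 matching atoms.

6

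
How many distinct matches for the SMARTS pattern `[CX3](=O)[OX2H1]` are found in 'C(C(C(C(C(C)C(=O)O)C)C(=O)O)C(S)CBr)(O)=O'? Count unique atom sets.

[CX3](=O)[OX2H1] is the SMARTS for a carboxylic acid: an sp2 carbon double-bonded to O and single-bonded to an -OH oxygen.
The molecule carries 3 separate instances of a carboxylic acid group (-C(=O)OH) meeting every constraint; each maps to a distinct set of atoms, giving 3 matches.

3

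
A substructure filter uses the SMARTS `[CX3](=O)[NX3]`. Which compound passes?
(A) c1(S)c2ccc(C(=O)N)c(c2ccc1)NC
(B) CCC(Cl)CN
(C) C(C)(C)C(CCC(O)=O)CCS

A

[CX3](=O)[NX3] describes a carbonyl carbon bonded to a trivalent nitrogen (an amide).
(A) contains a primary amide (-C(=O)NH2), which satisfies every atom and bond constraint.
(B) has a primary amino group (-NH2) but the -NH2 is not attached to a carbonyl carbon.
(C) has a carboxylic acid group (-C(=O)OH) but the carbonyl is bonded to O, not to an NX3 nitrogen.
So the answer is (A).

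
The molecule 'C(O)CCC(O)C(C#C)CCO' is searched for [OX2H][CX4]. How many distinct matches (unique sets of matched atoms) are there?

3

[OX2H][CX4] is the SMARTS for an aliphatic alcohol: a hydroxyl oxygen bound to an sp3 (X4) carbon.
The molecule carries 3 separate instances of a hydroxyl group (-OH) meeting every constraint; each maps to a distinct set of atoms, giving 3 matches.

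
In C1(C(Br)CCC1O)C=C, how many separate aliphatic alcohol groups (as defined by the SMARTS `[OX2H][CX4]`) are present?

1

[OX2H][CX4] is the SMARTS for an aliphatic alcohol: a hydroxyl oxygen bound to an sp3 (X4) carbon.
Exactly one fragment in the molecule meets all constraints, giving 1 match.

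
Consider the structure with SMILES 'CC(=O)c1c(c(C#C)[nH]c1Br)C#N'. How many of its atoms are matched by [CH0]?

3

The query [CH0] means: aliphatic carbon with no attached hydrogen.
Check the 13 heavy atoms by environment: 1× n (aromatic, H1) → no; 4× c (aromatic, H0) → no; 3× C (H0) → match; 1× N (H0) → no; 1× O (H0) → no; 1× C (H3) → no; 1× C (H1) → no; 1× Br (H0) → no.
That gives 3 matching atoms.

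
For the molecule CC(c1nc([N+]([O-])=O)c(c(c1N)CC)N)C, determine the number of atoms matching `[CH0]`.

0

The query [CH0] means: aliphatic carbon with no attached hydrogen.
Check the 16 heavy atoms by environment: 1× n (aromatic, H0) → no; 5× c (aromatic, H0) → no; 1× C (H1) → no; 3× C (H3) → no; 2× N (H2) → no; 1× N (charge +1, H0) → no; 1× O (charge -1, H0) → no; 1× O (H0) → no; 1× C (H2) → no.
No environment satisfies the query, so 0 matching atoms.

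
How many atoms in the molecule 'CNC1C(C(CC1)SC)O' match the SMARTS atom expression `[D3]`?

The query [D3] means: atom with exactly three heavy-atom neighbours.
Check the 10 heavy atoms by environment: 2× C (D2) → no; 3× C (D3) → match; 1× S (D2) → no; 2× C (D1) → no; 1× O (D1) → no; 1× N (D2) → no.
That gives 3 matching atoms.

3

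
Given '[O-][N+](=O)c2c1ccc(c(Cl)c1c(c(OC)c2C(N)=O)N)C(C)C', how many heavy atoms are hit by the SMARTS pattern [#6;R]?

10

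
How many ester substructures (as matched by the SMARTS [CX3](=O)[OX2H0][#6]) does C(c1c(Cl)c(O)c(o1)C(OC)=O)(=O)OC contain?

[CX3](=O)[OX2H0][#6] is the SMARTS for an ester: a carbonyl carbon bonded to an oxygen that is itself bonded to carbon (no H on that O).
The molecule carries 2 separate instances of a methyl-ester group (-C(=O)OCH3) meeting every constraint; each maps to a distinct set of atoms, giving 2 matches.

2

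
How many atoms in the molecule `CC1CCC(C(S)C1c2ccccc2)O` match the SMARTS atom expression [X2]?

The query [X2] means: any atom with exactly two total connections (bonds + H).
Check the 15 heavy atoms by environment: 7× C (X4) → no; 6× c (aromatic, X3) → no; 1× S (X2) → match; 1× O (X2) → match.
Summing the matching environments: 1 + 1 = 2 matching atoms.

2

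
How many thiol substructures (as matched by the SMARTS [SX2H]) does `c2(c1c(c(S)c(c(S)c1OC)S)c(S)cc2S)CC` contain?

5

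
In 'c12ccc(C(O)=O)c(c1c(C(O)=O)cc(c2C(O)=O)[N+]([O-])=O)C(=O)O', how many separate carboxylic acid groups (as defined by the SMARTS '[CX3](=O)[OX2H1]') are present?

[CX3](=O)[OX2H1] is the SMARTS for a carboxylic acid: an sp2 carbon double-bonded to O and single-bonded to an -OH oxygen.
The molecule carries 4 separate instances of a carboxylic acid group (-C(=O)OH) meeting every constraint; each maps to a distinct set of atoms, giving 4 matches.

4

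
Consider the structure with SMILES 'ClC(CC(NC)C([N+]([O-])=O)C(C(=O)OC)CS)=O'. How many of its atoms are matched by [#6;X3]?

The query [#6;X3] means: any carbon (aromatic or not) with three total connections.
Check the 18 heavy atoms by environment: 7× C (X4) → no; 1× N (X3) → no; 2× C (X3) → match; 3× O (X1) → no; 1× O (X2) → no; 1× S (X2) → no; 1× N (charge +1, X3) → no; 1× O (charge -1, X1) → no; 1× Cl (X1) → no.
That gives 2 matching atoms.

2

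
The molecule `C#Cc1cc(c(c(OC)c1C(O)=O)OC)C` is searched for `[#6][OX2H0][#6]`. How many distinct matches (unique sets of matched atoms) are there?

2

[#6][OX2H0][#6] is the SMARTS for an ether: an aliphatic oxygen bridging two carbons with no H on the oxygen.
The molecule carries 2 separate instances of a methoxy ether (-OCH3) meeting every constraint; each maps to a distinct set of atoms, giving 2 matches.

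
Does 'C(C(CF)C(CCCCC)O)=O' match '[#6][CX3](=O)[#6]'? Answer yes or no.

The pattern [#6][CX3](=O)[#6] describes a carbonyl carbon (no H) flanked by two carbons — a ketone.
The closest candidate here is an aldehyde (-CHO), but the carbonyl carbon has H1, so it is not flanked by two carbons. No other fragment satisfies the full query, so there is no match.

No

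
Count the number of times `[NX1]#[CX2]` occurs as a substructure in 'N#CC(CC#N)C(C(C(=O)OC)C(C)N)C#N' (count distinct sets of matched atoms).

[NX1]#[CX2] is the SMARTS for a nitrile: a nitrogen triple-bonded to a two-connected carbon.
The molecule carries 3 separate instances of a nitrile (-C#N) meeting every constraint; each maps to a distinct set of atoms, giving 3 matches.

3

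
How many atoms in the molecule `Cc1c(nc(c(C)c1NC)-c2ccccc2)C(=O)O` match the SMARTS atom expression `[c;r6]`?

The query [c;r6] means: aromatic carbon that belongs to a six-membered ring.
Check the 19 heavy atoms by environment: 1× n (aromatic, in 6-ring) → no; 11× c (aromatic, in 6-ring) → match; 4× C (acyclic) → no; 2× O (acyclic) → no; 1× N (acyclic) → no.
That gives 11 matching atoms.

11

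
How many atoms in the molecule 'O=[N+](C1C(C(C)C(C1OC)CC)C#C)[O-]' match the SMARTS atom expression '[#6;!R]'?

6

Check the 15 heavy atoms by environment: 5× C (in 5-ring) → no; 1× N (charge +1, acyclic) → no; 1× O (charge -1, acyclic) → no; 2× O (acyclic) → no; 6× C (acyclic) → match.
That gives 6 matching atoms.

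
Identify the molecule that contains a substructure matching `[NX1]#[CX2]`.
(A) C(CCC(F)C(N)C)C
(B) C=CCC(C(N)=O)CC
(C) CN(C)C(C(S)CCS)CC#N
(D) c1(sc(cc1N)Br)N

[NX1]#[CX2] describes a nitrogen triple-bonded to a two-connected carbon (a nitrile).
(A) has a primary amino group (-NH2) but the nitrogen is NX3 (three connections), not NX1 triple-bonded.
(B) has a primary amide (-C(=O)NH2) but the nitrogen is NX3, not NX1.
(C) contains a nitrile (-C#N), which satisfies every atom and bond constraint.
(D) has a primary amino group (-NH2) but the nitrogen is NX3 (three connections), not NX1 triple-bonded.
So the answer is (C).

C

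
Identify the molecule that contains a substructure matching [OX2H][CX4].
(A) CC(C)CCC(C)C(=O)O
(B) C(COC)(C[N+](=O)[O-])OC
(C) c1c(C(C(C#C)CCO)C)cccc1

C

[OX2H][CX4] describes a hydroxyl oxygen bound to an sp3 (X4) carbon (an aliphatic alcohol).
(A) has a carboxylic acid group (-C(=O)OH) but the -OH is on a CX3 carbonyl carbon, not a CX4 carbon.
(B) has a methoxy ether (-OCH3) but the oxygen has H0 (ether), not H1.
(C) contains a hydroxyl group (-OH), which satisfies every atom and bond constraint.
So the answer is (C).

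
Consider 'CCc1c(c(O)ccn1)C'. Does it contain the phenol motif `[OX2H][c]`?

The pattern [OX2H][c] describes a hydroxyl oxygen attached to an aromatic carbon — a phenol.
The molecule carries a hydroxyl group (-OH), whose atoms satisfy every constraint of the query, so the pattern matches.

Yes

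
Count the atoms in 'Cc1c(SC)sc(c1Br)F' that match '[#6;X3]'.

The query [#6;X3] means: any carbon (aromatic or not) with three total connections.
Check the 10 heavy atoms by environment: 1× s (aromatic, X2) → no; 4× c (aromatic, X3) → match; 2× C (X4) → no; 1× Br (X1) → no; 1× F (X1) → no; 1× S (X2) → no.
That gives 4 matching atoms.

4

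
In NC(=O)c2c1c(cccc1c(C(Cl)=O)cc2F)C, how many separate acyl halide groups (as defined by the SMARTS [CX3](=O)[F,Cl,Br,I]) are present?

1

[CX3](=O)[F,Cl,Br,I] is the SMARTS for an acyl halide: a carbonyl carbon bonded to a halogen.
Exactly one fragment in the molecule meets all constraints, giving 1 match.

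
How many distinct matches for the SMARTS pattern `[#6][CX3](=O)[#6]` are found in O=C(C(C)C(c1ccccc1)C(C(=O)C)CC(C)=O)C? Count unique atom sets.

[#6][CX3](=O)[#6] is the SMARTS for a ketone: a carbonyl carbon (no H) flanked by two carbons.
The molecule carries 3 separate instances of an acetyl/ketone group (-C(=O)CH3) meeting every constraint; each maps to a distinct set of atoms, giving 3 matches.

3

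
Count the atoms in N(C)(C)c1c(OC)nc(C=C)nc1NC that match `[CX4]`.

4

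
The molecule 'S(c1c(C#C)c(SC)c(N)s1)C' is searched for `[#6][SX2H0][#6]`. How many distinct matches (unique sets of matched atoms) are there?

2

[#6][SX2H0][#6] is the SMARTS for a thioether: an aliphatic sulfur bridging two carbons with no H on the sulfur.
The molecule carries 2 separate instances of a methylthio ether (-SCH3) meeting every constraint; each maps to a distinct set of atoms, giving 2 matches.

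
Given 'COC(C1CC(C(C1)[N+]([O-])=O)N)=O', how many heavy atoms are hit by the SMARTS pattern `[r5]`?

5

Check the 13 heavy atoms by environment: 5× C (in 5-ring) → match; 1× N (charge +1, acyclic) → no; 1× O (charge -1, acyclic) → no; 3× O (acyclic) → no; 1× N (acyclic) → no; 2× C (acyclic) → no.
That gives 5 matching atoms.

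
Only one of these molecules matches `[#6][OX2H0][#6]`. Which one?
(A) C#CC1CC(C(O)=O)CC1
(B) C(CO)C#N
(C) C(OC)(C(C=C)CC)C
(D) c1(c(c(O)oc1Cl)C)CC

C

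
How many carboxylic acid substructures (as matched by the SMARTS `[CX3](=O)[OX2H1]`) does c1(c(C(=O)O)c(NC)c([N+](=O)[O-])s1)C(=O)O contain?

2

[CX3](=O)[OX2H1] is the SMARTS for a carboxylic acid: an sp2 carbon double-bonded to O and single-bonded to an -OH oxygen.
The molecule carries 2 separate instances of a carboxylic acid group (-C(=O)OH) meeting every constraint; each maps to a distinct set of atoms, giving 2 matches.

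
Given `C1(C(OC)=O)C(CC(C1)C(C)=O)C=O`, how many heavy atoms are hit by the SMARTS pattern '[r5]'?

5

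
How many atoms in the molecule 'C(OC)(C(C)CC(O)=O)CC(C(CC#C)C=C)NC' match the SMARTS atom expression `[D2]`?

7

Check the 19 heavy atoms by environment: 5× C (D2) → match; 5× C (D3) → no; 5× C (D1) → no; 2× O (D1) → no; 1× O (D2) → match; 1× N (D2) → match.
Summing the matching environments: 5 + 1 + 1 = 7 matching atoms.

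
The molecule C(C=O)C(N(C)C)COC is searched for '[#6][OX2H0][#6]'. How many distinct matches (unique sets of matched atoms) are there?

[#6][OX2H0][#6] is the SMARTS for an ether: an aliphatic oxygen bridging two carbons with no H on the oxygen.
Exactly one fragment in the molecule meets all constraints, giving 1 match.

1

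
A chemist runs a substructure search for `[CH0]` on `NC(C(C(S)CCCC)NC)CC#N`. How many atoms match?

1

Check the 14 heavy atoms by environment: 4× C (H2) → no; 3× C (H1) → no; 1× N (H2) → no; 1× N (H1) → no; 2× C (H3) → no; 1× C (H0) → match; 1× N (H0) → no; 1× S (H1) → no.
That gives 1 matching atom.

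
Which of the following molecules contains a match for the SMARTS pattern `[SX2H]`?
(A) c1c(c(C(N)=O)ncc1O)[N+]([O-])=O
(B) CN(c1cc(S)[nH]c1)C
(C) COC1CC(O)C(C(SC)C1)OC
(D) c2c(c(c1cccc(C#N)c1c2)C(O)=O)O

B

[SX2H] describes an aliphatic sulfur with two connections, one being H (a thiol).
(A) has a hydroxyl group (-OH) but it is an -OH, not an -SH.
(B) contains a thiol (-SH), which satisfies every atom and bond constraint.
(C) has a hydroxyl group (-OH) but it is an -OH, not an -SH.
(D) has a hydroxyl group (-OH) but it is an -OH, not an -SH.
So the answer is (B).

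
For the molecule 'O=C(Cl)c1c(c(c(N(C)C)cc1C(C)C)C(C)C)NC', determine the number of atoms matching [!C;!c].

The query [!C;!c] means: neither aliphatic nor aromatic carbon — same as [!#6].
Check the 20 heavy atoms by environment: 6× c (aromatic) → no; 10× C → no; 2× N → match; 1× O → match; 1× Cl → match.
Summing the matching environments: 2 + 1 + 1 = 4 matching atoms.

4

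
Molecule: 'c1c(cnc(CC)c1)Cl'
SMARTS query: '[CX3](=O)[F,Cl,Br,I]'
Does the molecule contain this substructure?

No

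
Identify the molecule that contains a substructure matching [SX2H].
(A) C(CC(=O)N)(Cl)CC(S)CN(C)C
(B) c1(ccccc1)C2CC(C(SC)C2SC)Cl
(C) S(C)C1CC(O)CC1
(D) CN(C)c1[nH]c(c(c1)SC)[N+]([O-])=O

A

[SX2H] describes an aliphatic sulfur with two connections, one being H (a thiol).
(A) contains a thiol (-SH), which satisfies every atom and bond constraint.
(B) has a methylthio ether (-SCH3) but the sulfur has H0 (bonded to two carbons), not H1.
(C) has a hydroxyl group (-OH) but it is an -OH, not an -SH.
(D) has a methylthio ether (-SCH3) but the sulfur has H0 (bonded to two carbons), not H1.
So the answer is (A).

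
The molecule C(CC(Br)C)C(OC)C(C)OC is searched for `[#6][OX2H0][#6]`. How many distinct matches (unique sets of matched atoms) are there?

[#6][OX2H0][#6] is the SMARTS for an ether: an aliphatic oxygen bridging two carbons with no H on the oxygen.
The molecule carries 2 separate instances of a methoxy ether (-OCH3) meeting every constraint; each maps to a distinct set of atoms, giving 2 matches.

2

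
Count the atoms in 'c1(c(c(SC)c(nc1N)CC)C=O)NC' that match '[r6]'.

Check the 15 heavy atoms by environment: 1× n (aromatic, in 6-ring) → match; 5× c (aromatic, in 6-ring) → match; 1× S (acyclic) → no; 5× C (acyclic) → no; 1× O (acyclic) → no; 2× N (acyclic) → no.
Summing the matching environments: 1 + 5 = 6 matching atoms.

6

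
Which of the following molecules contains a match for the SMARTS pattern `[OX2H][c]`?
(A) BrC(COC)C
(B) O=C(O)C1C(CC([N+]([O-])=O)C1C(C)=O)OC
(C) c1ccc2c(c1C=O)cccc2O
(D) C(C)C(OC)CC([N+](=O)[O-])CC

C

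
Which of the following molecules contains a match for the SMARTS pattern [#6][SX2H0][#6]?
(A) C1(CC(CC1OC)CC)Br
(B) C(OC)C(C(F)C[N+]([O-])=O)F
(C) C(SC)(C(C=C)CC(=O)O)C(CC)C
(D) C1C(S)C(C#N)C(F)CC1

C

[#6][SX2H0][#6] describes an aliphatic sulfur bridging two carbons with no H on the sulfur (a thioether).
(A) has a methoxy ether (-OCH3) but the bridging atom is O, not S.
(B) has a methoxy ether (-OCH3) but the bridging atom is O, not S.
(C) contains a methylthio ether (-SCH3), which satisfies every atom and bond constraint.
(D) has a thiol (-SH) but the sulfur has H1, not H0 bridging two carbons.
So the answer is (C).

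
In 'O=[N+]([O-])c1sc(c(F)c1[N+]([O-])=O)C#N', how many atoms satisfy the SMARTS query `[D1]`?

6

Check the 14 heavy atoms by environment: 1× s (aromatic, D2) → no; 4× c (aromatic, D3) → no; 2× N (charge +1, D3) → no; 2× O (charge -1, D1) → match; 2× O (D1) → match; 1× F (D1) → match; 1× C (D2) → no; 1× N (D1) → match.
Summing the matching environments: 2 + 2 + 1 + 1 = 6 matching atoms.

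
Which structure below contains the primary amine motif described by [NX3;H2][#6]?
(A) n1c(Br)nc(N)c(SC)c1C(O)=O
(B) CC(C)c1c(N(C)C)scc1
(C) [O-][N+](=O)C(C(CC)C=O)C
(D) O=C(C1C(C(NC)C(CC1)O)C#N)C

[NX3;H2][#6] describes a trivalent nitrogen with two H attached to carbon (a primary amine).
(A) contains a primary amino group (-NH2), which satisfies every atom and bond constraint.
(B) has a dimethylamino group (-N(CH3)2) but the nitrogen has H0, not H2.
(C) has a nitro group (-[N+](=O)[O-]) but the nitrogen is [N+] with no H, not NX3H2.
(D) has an N-methylamino group (-NHCH3) but the nitrogen bears two carbons and only one H (H1), not H2.
So the answer is (A).

A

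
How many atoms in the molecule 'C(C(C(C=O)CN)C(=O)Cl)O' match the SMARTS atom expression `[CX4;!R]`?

The query [CX4;!R] means: aliphatic carbon with four total connections, not in a ring.
Check the 11 heavy atoms by environment: 4× C (X4, acyclic) → match; 2× C (X3, acyclic) → no; 2× O (X1, acyclic) → no; 1× Cl (X1, acyclic) → no; 1× N (X3, acyclic) → no; 1× O (X2, acyclic) → no.
That gives 4 matching atoms.

4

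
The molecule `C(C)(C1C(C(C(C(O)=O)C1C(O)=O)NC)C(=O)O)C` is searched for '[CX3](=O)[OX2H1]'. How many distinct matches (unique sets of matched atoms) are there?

3

[CX3](=O)[OX2H1] is the SMARTS for a carboxylic acid: an sp2 carbon double-bonded to O and single-bonded to an -OH oxygen.
The molecule carries 3 separate instances of a carboxylic acid group (-C(=O)OH) meeting every constraint; each maps to a distinct set of atoms, giving 3 matches.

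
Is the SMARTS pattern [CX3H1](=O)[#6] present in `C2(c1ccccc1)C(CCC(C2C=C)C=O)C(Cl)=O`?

Yes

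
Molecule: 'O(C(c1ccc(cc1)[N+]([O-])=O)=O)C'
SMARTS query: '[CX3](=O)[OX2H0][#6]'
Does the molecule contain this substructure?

Yes

The pattern [CX3](=O)[OX2H0][#6] describes a carbonyl carbon bonded to an oxygen that is itself bonded to carbon (no H on that O) — an ester.
The molecule carries a methyl-ester group (-C(=O)OCH3), whose atoms satisfy every constraint of the query, so the pattern matches.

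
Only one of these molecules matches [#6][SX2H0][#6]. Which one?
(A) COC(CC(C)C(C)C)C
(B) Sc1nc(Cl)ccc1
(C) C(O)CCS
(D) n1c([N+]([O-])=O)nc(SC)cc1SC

[#6][SX2H0][#6] describes an aliphatic sulfur bridging two carbons with no H on the sulfur (a thioether).
(A) has a methoxy ether (-OCH3) but the bridging atom is O, not S.
(B) has a thiol (-SH) but the sulfur has H1, not H0 bridging two carbons.
(C) has a thiol (-SH) but the sulfur has H1, not H0 bridging two carbons.
(D) contains a methylthio ether (-SCH3), which satisfies every atom and bond constraint.
So the answer is (D).

D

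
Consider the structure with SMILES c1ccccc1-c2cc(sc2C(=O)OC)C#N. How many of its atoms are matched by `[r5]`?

5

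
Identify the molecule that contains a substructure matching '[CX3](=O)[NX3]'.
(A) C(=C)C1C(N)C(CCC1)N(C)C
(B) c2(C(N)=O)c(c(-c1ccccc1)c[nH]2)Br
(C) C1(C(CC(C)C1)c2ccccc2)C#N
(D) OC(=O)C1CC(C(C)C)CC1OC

[CX3](=O)[NX3] describes a carbonyl carbon bonded to a trivalent nitrogen (an amide).
(A) has a primary amino group (-NH2) but the -NH2 is not attached to a carbonyl carbon.
(B) contains a primary amide (-C(=O)NH2), which satisfies every atom and bond constraint.
(C) has a nitrile (-C#N) but the nitrile N is NX1 (triple-bonded), not NX3.
(D) has a carboxylic acid group (-C(=O)OH) but the carbonyl is bonded to O, not to an NX3 nitrogen.
So the answer is (B).

B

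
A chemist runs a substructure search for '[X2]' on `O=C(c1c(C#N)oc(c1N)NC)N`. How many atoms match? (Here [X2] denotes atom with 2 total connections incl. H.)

2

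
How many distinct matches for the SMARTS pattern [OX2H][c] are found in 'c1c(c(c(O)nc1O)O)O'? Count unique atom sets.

4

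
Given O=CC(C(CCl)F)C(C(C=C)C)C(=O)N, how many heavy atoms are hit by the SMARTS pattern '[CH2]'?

2

Check the 15 heavy atoms by environment: 1× C (H3) → no; 6× C (H1) → no; 2× C (H2) → match; 1× F (H0) → no; 1× Cl (H0) → no; 2× O (H0) → no; 1× C (H0) → no; 1× N (H2) → no.
That gives 2 matching atoms.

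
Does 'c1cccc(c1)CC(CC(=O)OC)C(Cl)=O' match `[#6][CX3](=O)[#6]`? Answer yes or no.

The pattern [#6][CX3](=O)[#6] describes a carbonyl carbon (no H) flanked by two carbons — a ketone.
The closest candidate here is a methyl-ester group (-C(=O)OCH3), but one neighbour of the carbonyl carbon is O, not C. No other fragment satisfies the full query, so there is no match.

No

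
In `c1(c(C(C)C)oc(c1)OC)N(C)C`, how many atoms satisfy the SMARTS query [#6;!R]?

The query [#6;!R] means: carbon not in any ring.
Check the 13 heavy atoms by environment: 1× o (aromatic, in 5-ring) → no; 4× c (aromatic, in 5-ring) → no; 6× C (acyclic) → match; 1× N (acyclic) → no; 1× O (acyclic) → no.
That gives 6 matching atoms.

6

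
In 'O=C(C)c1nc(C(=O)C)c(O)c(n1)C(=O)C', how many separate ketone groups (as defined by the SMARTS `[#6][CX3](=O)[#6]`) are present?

[#6][CX3](=O)[#6] is the SMARTS for a ketone: a carbonyl carbon (no H) flanked by two carbons.
The molecule carries 3 separate instances of an acetyl/ketone group (-C(=O)CH3) meeting every constraint; each maps to a distinct set of atoms, giving 3 matches.

3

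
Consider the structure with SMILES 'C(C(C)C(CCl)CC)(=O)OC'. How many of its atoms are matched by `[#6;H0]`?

The query [#6;H0] means: any carbon with no attached hydrogen.
Check the 11 heavy atoms by environment: 3× C (H3) → no; 2× C (H1) → no; 2× C (H2) → no; 1× Cl (H0) → no; 1× C (H0) → match; 2× O (H0) → no.
That gives 1 matching atom.

1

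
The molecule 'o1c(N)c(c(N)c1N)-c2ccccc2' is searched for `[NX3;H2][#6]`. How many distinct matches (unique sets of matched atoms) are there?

3

[NX3;H2][#6] is the SMARTS for a primary amine: a trivalent nitrogen with two H attached to carbon.
The molecule carries 3 separate instances of a primary amino group (-NH2) meeting every constraint; each maps to a distinct set of atoms, giving 3 matches.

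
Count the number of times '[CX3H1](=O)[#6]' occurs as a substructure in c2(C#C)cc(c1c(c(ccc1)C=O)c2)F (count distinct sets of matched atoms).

1

[CX3H1](=O)[#6] is the SMARTS for an aldehyde: an sp2 carbon with one H, double-bonded to O and single-bonded to carbon.
Exactly one fragment in the molecule meets all constraints, giving 1 match.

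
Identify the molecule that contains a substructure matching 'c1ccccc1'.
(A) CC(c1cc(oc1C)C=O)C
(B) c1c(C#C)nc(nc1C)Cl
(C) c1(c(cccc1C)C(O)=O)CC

C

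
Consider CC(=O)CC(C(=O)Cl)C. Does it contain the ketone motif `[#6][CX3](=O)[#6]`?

Yes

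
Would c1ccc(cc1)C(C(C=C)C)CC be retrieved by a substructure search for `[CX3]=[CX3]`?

Yes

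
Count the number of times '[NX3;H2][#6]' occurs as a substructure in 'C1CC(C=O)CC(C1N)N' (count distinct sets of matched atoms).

[NX3;H2][#6] is the SMARTS for a primary amine: a trivalent nitrogen with two H attached to carbon.
The molecule carries 2 separate instances of a primary amino group (-NH2) meeting every constraint; each maps to a distinct set of atoms, giving 2 matches.

2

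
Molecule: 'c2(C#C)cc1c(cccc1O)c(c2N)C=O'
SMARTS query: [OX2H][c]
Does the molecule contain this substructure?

Yes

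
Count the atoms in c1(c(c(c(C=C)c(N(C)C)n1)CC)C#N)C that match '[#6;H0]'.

6

The query [#6;H0] means: any carbon with no attached hydrogen.
Check the 16 heavy atoms by environment: 1× n (aromatic, H0) → no; 5× c (aromatic, H0) → match; 1× C (H0) → match; 2× N (H0) → no; 4× C (H3) → no; 2× C (H2) → no; 1× C (H1) → no.
Summing the matching environments: 5 + 1 = 6 matching atoms.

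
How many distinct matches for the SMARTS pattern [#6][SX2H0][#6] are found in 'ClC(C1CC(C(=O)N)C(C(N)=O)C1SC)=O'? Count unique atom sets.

1

[#6][SX2H0][#6] is the SMARTS for a thioether: an aliphatic sulfur bridging two carbons with no H on the sulfur.
Exactly one fragment in the molecule meets all constraints, giving 1 match.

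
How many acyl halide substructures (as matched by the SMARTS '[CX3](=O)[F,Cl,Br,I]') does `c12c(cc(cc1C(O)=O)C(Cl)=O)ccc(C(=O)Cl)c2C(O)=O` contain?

2

[CX3](=O)[F,Cl,Br,I] is the SMARTS for an acyl halide: a carbonyl carbon bonded to a halogen.
The molecule carries 2 separate instances of an acyl chloride (-C(=O)Cl) meeting every constraint; each maps to a distinct set of atoms, giving 2 matches.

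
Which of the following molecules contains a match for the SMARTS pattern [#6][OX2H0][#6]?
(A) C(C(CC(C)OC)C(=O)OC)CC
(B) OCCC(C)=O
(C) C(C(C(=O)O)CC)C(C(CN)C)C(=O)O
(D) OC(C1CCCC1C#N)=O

A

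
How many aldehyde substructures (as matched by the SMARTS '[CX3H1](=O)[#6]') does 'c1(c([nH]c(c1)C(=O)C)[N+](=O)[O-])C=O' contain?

1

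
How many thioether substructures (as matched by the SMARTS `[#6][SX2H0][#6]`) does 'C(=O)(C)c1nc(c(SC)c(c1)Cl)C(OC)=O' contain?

1

[#6][SX2H0][#6] is the SMARTS for a thioether: an aliphatic sulfur bridging two carbons with no H on the sulfur.
Exactly one fragment in the molecule meets all constraints, giving 1 match.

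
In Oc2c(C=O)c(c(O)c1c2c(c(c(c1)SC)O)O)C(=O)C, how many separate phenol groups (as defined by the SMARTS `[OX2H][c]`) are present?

[OX2H][c] is the SMARTS for a phenol: a hydroxyl oxygen attached to an aromatic carbon.
The molecule carries 4 separate instances of a hydroxyl group (-OH) meeting every constraint; each maps to a distinct set of atoms, giving 4 matches.

4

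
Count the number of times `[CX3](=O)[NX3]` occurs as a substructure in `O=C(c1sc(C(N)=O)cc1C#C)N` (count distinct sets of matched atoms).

[CX3](=O)[NX3] is the SMARTS for an amide: a carbonyl carbon bonded to a trivalent nitrogen.
The molecule carries 2 separate instances of a primary amide (-C(=O)NH2) meeting every constraint; each maps to a distinct set of atoms, giving 2 matches.

2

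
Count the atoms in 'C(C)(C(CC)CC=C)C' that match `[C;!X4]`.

The query [C;!X4] means: aliphatic carbon that does not have four total connections.
Check the 9 heavy atoms by environment: 7× C (X4) → no; 2× C (X3) → match.
That gives 2 matching atoms.

2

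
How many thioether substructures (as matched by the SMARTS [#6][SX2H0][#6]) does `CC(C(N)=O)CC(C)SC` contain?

1

[#6][SX2H0][#6] is the SMARTS for a thioether: an aliphatic sulfur bridging two carbons with no H on the sulfur.
Exactly one fragment in the molecule meets all constraints, giving 1 match.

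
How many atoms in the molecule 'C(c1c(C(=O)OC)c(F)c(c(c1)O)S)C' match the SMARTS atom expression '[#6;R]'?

6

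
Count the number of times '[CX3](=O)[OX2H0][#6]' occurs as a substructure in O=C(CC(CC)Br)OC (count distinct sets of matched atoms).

[CX3](=O)[OX2H0][#6] is the SMARTS for an ester: a carbonyl carbon bonded to an oxygen that is itself bonded to carbon (no H on that O).
Exactly one fragment in the molecule meets all constraints, giving 1 match.

1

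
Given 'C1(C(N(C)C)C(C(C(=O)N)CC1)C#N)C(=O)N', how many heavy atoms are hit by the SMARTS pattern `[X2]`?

1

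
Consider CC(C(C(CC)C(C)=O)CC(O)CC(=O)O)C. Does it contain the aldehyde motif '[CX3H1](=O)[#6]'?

No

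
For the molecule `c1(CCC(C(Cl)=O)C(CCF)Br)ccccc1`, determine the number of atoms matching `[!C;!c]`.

4

The query [!C;!c] means: neither aliphatic nor aromatic carbon — same as [!#6].
Check the 17 heavy atoms by environment: 7× C → no; 1× O → match; 1× Cl → match; 6× c (aromatic) → no; 1× Br → match; 1× F → match.
Summing the matching environments: 1 + 1 + 1 + 1 = 4 matching atoms.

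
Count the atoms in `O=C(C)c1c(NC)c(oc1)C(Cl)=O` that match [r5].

Check the 13 heavy atoms by environment: 1× o (aromatic, in 5-ring) → match; 4× c (aromatic, in 5-ring) → match; 1× N (acyclic) → no; 4× C (acyclic) → no; 2× O (acyclic) → no; 1× Cl (acyclic) → no.
Summing the matching environments: 1 + 4 = 5 matching atoms.

5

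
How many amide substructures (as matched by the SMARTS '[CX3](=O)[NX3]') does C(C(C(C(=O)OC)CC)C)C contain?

0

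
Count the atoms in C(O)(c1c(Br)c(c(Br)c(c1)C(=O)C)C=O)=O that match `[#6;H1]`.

Check the 16 heavy atoms by environment: 5× c (aromatic, H0) → no; 1× c (aromatic, H1) → match; 2× C (H0) → no; 3× O (H0) → no; 1× C (H3) → no; 2× Br (H0) → no; 1× O (H1) → no; 1× C (H1) → match.
Summing the matching environments: 1 + 1 = 2 matching atoms.

2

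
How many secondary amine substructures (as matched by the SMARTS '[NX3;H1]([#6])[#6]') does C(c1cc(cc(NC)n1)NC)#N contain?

[NX3;H1]([#6])[#6] is the SMARTS for a secondary amine: a trivalent nitrogen with one H, bonded to two carbons.
The molecule carries 2 separate instances of an N-methylamino group (-NHCH3) meeting every constraint; each maps to a distinct set of atoms, giving 2 matches.

2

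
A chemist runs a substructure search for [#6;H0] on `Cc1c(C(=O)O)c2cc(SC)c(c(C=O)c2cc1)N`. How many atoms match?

8

The query [#6;H0] means: any carbon with no attached hydrogen.
Check the 19 heavy atoms by environment: 7× c (aromatic, H0) → match; 3× c (aromatic, H1) → no; 2× C (H3) → no; 1× C (H0) → match; 2× O (H0) → no; 1× O (H1) → no; 1× S (H0) → no; 1× N (H2) → no; 1× C (H1) → no.
Summing the matching environments: 7 + 1 = 8 matching atoms.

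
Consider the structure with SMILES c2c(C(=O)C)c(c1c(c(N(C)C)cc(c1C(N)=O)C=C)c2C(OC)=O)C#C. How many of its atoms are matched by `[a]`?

10

The query [a] means: a matches any aromatic atom.
Check the 27 heavy atoms by environment: 10× c (aromatic) → match; 11× C → no; 4× O → no; 2× N → no.
That gives 10 matching atoms.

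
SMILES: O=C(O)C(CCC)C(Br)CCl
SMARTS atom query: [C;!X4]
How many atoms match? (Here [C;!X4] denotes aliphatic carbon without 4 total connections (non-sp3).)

1

The query [C;!X4] means: aliphatic carbon that does not have four total connections.
Check the 11 heavy atoms by environment: 6× C (X4) → no; 1× C (X3) → match; 1× O (X1) → no; 1× O (X2) → no; 1× Cl (X1) → no; 1× Br (X1) → no.
That gives 1 matching atom.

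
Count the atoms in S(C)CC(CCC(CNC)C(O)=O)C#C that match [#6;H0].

Check the 15 heavy atoms by environment: 4× C (H2) → no; 3× C (H1) → no; 2× C (H0) → match; 1× S (H0) → no; 2× C (H3) → no; 1× N (H1) → no; 1× O (H0) → no; 1× O (H1) → no.
That gives 2 matching atoms.

2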